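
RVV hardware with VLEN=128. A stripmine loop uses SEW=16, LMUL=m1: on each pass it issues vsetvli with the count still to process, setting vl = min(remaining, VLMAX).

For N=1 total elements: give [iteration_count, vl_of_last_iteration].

VLMAX = (128 × 1) / 16 = 8 lanes
N=1: ⌈1/8⌉ = 1 iters; last vl = 1 − 0×8 = 1

[iterations, last_vl] = [1, 1]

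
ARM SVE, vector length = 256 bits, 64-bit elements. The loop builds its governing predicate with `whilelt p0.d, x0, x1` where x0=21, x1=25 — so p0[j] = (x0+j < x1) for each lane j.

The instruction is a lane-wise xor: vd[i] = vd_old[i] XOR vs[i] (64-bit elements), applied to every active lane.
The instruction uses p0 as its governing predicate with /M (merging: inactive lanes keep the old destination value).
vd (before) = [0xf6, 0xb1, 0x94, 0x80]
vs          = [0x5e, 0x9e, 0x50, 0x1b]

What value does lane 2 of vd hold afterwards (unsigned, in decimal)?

vd[2] = 196

lane count: 256 div 64 = 4
p0[j] = (21+j < 25); true for j=0..3 → 4 lanes set
lane  0: xor(0xf6,0x5e) ⇒ 0xa8
lane  1: xor(0xb1,0x9e) ⇒ 0x2f
lane  2: xor(0x94,0x50) ⇒ 0xc4
lane  3: xor(0x80,0x1b) ⇒ 0x9b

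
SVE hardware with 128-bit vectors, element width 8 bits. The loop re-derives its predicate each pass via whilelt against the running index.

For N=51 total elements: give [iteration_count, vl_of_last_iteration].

[iterations, last_vl] = [4, 3]

register lanes = 128/8 = 16
N=51: ⌈51/16⌉ = 4 iters; last vl = 51 − 3×16 = 3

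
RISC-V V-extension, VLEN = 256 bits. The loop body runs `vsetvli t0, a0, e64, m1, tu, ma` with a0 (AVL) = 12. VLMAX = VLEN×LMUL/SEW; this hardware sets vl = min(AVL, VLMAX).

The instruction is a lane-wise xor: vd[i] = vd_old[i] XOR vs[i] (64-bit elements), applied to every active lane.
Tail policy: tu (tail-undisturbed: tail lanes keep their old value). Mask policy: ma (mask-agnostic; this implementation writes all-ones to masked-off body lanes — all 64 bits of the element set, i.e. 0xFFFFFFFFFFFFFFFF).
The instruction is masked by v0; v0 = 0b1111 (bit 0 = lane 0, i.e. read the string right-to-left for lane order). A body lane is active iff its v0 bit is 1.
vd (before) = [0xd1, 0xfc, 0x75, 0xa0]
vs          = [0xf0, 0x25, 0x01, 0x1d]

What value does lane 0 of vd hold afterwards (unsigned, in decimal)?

vd[0] = 33

lanes per group: 256·1/64 = 4
AVL=12 > VLMAX=4, so vl = 4
lane  0: xor(0xd1,0xf0) ⇒ 0x21
lane  1: xor(0xfc,0x25) ⇒ 0xd9
lane  2: xor(0x75,0x01) ⇒ 0x74
lane  3: xor(0xa0,0x1d) ⇒ 0xbd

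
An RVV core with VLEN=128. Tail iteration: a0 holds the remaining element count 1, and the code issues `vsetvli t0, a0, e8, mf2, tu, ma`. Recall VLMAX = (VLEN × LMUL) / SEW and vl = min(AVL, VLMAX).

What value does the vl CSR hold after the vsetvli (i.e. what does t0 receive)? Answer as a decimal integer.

vl = 1

VLMAX = VLEN×LMUL/SEW = 128×1/2/8 = 8
AVL=1 ≤ VLMAX=8, so vl = 1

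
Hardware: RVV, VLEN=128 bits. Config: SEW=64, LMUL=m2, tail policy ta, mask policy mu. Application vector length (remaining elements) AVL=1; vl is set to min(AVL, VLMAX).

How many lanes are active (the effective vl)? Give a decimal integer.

vl = 1

VLMAX = VLEN×LMUL/SEW = 128×2/64 = 4
vl = min(AVL, VLMAX) = min(1, 4) = 1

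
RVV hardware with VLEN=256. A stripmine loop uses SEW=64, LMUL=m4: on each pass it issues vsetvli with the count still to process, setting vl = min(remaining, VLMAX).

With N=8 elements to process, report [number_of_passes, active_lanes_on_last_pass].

[iterations, last_vl] = [1, 8]

VLMAX = (256 × 4) / 64 = 16 lanes
N=8: ⌈8/16⌉ = 1 iters; last vl = 8 − 0×16 = 8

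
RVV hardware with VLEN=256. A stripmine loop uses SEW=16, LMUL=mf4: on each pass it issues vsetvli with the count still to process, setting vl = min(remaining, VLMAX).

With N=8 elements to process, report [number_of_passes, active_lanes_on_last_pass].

VLMAX = VLEN×LMUL/SEW = 256×1/4/16 = 4
8 elements at 4/iter → 2 passes, remainder 4 on the last

[iterations, last_vl] = [2, 4]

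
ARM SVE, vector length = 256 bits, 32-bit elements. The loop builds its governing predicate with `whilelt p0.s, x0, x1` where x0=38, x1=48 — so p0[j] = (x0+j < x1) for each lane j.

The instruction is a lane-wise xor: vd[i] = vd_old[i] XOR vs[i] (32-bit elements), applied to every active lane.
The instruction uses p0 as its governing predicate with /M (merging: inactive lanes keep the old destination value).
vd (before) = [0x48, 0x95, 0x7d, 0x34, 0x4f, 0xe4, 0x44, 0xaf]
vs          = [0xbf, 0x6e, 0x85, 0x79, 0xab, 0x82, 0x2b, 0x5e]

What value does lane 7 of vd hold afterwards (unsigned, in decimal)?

256-bit reg / 32-bit elem → 8 lanes
p0[j] = (38+j < 48); true for j=0..7 → 8 lanes set
  i=0: xor(0x48,0xbf) → 247
  i=1: xor(0x95,0x6e) → 251
  i=2: xor(0x7d,0x85) → 248
  i=3: xor(0x34,0x79) → 77
  i=4: xor(0x4f,0xab) → 228
  i=5: xor(0xe4,0x82) → 102
  i=6: xor(0x44,0x2b) → 111
  i=7: xor(0xaf,0x5e) → 241

vd[7] = 241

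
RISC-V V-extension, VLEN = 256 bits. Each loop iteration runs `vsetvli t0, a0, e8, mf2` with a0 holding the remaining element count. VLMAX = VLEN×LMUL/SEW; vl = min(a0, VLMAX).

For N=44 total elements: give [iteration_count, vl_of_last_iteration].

lanes per group: 256·1/2/8 = 16
44 elements at 16/iter → 3 passes, remainder 12 on the last

[iterations, last_vl] = [3, 12]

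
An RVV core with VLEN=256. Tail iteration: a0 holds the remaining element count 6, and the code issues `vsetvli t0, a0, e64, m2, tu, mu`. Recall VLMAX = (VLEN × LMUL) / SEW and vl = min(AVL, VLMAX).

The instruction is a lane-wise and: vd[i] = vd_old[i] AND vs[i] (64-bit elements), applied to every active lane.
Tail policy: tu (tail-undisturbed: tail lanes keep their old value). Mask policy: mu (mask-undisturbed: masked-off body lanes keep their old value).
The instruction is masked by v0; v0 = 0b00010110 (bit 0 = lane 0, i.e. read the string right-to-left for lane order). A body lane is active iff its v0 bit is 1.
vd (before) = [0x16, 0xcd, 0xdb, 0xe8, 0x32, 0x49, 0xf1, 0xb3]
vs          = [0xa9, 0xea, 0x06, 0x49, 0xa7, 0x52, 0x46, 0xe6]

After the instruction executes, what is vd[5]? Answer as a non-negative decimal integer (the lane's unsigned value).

VLMAX = (256 × 2) / 64 = 8 lanes
vl = min(AVL, VLMAX) = min(6, 8) = 6
vd[0] mask-off/keep -> 0x16
vd[1] and(0xcd,0xea) -> 0xc8
vd[2] and(0xdb,0x06) -> 0x02
vd[3] mask-off/keep -> 0xe8
vd[4] and(0x32,0xa7) -> 0x22
vd[5] mask-off/keep -> 0x49
vd[6] tail/keep -> 0xf1
vd[7] tail/keep -> 0xb3

vd[5] = 73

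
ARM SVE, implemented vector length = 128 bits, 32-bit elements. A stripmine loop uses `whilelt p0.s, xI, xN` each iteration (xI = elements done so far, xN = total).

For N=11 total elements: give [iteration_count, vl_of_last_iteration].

lane count: 128 div 32 = 4
iterations = ceil(11/4) = 3; final-pass vl = 3

[iterations, last_vl] = [3, 3]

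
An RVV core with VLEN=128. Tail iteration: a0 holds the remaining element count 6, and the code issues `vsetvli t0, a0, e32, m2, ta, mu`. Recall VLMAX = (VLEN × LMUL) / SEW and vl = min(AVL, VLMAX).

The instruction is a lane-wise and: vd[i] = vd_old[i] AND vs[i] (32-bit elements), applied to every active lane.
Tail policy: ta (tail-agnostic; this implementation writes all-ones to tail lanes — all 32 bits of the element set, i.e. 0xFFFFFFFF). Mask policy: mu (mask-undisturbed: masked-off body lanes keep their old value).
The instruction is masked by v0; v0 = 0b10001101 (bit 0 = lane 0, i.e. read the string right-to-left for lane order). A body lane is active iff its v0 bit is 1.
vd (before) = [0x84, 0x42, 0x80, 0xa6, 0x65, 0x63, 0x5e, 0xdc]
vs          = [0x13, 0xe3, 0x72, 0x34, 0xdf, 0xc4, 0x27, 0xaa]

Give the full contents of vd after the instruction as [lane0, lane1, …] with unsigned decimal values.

vd = [0, 66, 0, 36, 101, 99, 4294967295, 4294967295]

lanes per group: 128·2/32 = 8
vl ← min(6, 8) = 6
  i=0: and(0x84,0x13) → 0
  i=1: mask-off/keep → 66
  i=2: and(0x80,0x72) → 0
  i=3: and(0xa6,0x34) → 36
  i=4: mask-off/keep → 101
  i=5: mask-off/keep → 99
  i=6: tail/ones → 4294967295
  i=7: tail/ones → 4294967295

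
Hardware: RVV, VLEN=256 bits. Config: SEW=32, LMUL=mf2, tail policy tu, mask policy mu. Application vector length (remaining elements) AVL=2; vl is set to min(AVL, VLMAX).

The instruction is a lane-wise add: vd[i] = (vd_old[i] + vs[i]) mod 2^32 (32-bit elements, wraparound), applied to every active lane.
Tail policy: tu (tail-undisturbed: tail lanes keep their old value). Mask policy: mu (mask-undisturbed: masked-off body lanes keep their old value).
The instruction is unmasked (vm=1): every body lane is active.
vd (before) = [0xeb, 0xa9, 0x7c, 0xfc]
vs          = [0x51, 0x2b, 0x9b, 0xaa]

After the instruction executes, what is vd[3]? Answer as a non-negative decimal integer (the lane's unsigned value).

vd[3] = 252

lanes per group: 256·1/2/32 = 4
vl ← min(2, 4) = 2
[0] add(0xeb,0x51) = 0x13c
[1] add(0xa9,0x2b) = 0xd4
[2] tail/keep = 0x7c
[3] tail/keep = 0xfc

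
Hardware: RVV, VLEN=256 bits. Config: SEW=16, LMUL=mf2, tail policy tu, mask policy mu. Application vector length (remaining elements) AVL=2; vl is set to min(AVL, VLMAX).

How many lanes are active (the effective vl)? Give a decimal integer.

VLMAX = (256 × 1/2) / 16 = 8 lanes
vl ← min(2, 8) = 2

vl = 2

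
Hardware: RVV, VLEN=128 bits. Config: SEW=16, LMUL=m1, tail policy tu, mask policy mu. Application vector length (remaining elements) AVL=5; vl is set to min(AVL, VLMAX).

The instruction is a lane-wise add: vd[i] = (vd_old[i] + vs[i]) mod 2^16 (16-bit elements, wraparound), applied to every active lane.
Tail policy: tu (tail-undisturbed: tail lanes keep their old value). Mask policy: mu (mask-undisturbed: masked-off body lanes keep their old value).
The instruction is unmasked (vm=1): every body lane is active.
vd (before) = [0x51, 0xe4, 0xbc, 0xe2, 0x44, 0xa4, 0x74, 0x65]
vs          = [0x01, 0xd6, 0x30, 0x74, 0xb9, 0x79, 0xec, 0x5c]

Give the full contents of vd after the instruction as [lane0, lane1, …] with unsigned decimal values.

lanes per group: 128·1/16 = 8
AVL=5 ≤ VLMAX=8, so vl = 5
vd[0] add(0x51,0x01) -> 0x52
vd[1] add(0xe4,0xd6) -> 0x1ba
vd[2] add(0xbc,0x30) -> 0xec
vd[3] add(0xe2,0x74) -> 0x156
vd[4] add(0x44,0xb9) -> 0xfd
vd[5] tail/keep -> 0xa4
vd[6] tail/keep -> 0x74
vd[7] tail/keep -> 0x65

vd = [82, 442, 236, 342, 253, 164, 116, 101]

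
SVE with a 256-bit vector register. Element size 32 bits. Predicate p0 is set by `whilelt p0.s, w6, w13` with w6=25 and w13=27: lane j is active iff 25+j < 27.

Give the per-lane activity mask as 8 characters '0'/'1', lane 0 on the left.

predicate = 11000000

256-bit reg / 32-bit elem → 8 lanes
whilelt: lane j active iff 25+j < 27 → j < 2 → 2 active
bits (lane 0 leftmost): 11000000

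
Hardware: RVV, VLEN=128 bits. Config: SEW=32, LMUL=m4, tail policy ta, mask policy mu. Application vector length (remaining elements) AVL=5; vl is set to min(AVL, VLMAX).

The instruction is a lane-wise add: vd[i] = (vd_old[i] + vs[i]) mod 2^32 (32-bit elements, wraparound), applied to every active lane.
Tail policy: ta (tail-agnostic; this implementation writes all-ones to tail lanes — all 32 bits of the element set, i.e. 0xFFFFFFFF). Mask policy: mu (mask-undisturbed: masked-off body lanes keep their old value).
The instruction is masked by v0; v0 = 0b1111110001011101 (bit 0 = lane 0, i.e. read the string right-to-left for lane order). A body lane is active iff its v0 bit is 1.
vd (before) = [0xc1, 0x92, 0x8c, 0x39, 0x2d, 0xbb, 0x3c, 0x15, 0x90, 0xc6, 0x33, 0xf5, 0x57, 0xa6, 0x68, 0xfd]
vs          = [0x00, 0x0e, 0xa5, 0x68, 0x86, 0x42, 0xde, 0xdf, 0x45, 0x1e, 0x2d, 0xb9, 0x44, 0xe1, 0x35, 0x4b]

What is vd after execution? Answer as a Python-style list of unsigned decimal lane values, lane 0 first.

vd = [193, 146, 305, 161, 179, 4294967295, 4294967295, 4294967295, 4294967295, 4294967295, 4294967295, 4294967295, 4294967295, 4294967295, 4294967295, 4294967295]

VLMAX = VLEN×LMUL/SEW = 128×4/32 = 16
vl = min(AVL, VLMAX) = min(5, 16) = 5
  i=0: add(0xc1,0x00) → 193
  i=1: mask-off/keep → 146
  i=2: add(0x8c,0xa5) → 305
  i=3: add(0x39,0x68) → 161
  i=4: add(0x2d,0x86) → 179
  i=5: tail/ones → 4294967295
  i=6: tail/ones → 4294967295
  i=7: tail/ones → 4294967295
  i=8: tail/ones → 4294967295
  i=9: tail/ones → 4294967295
  i=10: tail/ones → 4294967295
  i=11: tail/ones → 4294967295
  i=12: tail/ones → 4294967295
  i=13: tail/ones → 4294967295
  i=14: tail/ones → 4294967295
  i=15: tail/ones → 4294967295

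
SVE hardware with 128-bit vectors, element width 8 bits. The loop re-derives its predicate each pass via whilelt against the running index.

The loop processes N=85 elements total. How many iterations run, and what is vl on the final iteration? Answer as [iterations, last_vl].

128-bit reg / 8-bit elem → 16 lanes
iterations = ceil(85/16) = 6; final-pass vl = 5

[iterations, last_vl] = [6, 5]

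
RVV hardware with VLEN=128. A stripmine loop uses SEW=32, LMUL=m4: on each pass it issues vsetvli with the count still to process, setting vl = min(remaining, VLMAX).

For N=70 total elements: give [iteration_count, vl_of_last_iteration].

lanes per group: 128·4/32 = 16
70 elements at 16/iter → 5 passes, remainder 6 on the last

[iterations, last_vl] = [5, 6]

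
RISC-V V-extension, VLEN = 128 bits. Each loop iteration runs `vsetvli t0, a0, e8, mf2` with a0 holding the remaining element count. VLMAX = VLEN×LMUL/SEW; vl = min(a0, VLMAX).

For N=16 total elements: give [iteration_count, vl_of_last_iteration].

lanes per group: 128·1/2/8 = 8
iterations = ceil(16/8) = 2; final-pass vl = 8

[iterations, last_vl] = [2, 8]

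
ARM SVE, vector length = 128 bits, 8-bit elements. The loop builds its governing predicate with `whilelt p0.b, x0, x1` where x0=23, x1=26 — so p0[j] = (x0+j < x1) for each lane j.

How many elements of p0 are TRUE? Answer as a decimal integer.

register lanes = 128/8 = 16
active while 23+j < 26, i.e. j ∈ [0,3) capped at 16 ⇒ 3

vl = 3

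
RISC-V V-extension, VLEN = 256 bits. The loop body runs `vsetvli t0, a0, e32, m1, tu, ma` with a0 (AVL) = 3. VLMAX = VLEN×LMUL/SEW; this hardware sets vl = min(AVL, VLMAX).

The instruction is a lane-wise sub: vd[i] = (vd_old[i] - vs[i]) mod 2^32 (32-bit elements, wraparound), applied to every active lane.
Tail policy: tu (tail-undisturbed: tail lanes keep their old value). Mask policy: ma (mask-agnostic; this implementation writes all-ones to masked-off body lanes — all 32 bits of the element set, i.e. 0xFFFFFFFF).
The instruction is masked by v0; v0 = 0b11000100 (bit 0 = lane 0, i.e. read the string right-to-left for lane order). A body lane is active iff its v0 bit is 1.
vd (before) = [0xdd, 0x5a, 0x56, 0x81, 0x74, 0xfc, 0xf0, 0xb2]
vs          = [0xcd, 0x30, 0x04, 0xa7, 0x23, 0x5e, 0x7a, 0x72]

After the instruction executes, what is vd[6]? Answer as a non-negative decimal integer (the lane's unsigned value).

vd[6] = 240

VLMAX = VLEN×LMUL/SEW = 256×1/32 = 8
vl ← min(3, 8) = 3
[0] mask-off/ones = 0xffffffff
[1] mask-off/ones = 0xffffffff
[2] sub(0x56,0x04) = 0x52
[3] tail/keep = 0x81
[4] tail/keep = 0x74
[5] tail/keep = 0xfc
[6] tail/keep = 0xf0
[7] tail/keep = 0xb2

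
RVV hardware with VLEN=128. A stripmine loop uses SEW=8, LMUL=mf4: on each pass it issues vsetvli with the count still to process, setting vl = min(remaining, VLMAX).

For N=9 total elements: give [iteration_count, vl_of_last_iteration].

lanes per group: 128·1/4/8 = 4
N=9: ⌈9/4⌉ = 3 iters; last vl = 9 − 2×4 = 1

[iterations, last_vl] = [3, 1]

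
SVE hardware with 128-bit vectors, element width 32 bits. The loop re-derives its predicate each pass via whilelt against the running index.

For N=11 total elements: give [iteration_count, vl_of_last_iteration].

register lanes = 128/32 = 4
N=11: ⌈11/4⌉ = 3 iters; last vl = 11 − 2×4 = 3

[iterations, last_vl] = [3, 3]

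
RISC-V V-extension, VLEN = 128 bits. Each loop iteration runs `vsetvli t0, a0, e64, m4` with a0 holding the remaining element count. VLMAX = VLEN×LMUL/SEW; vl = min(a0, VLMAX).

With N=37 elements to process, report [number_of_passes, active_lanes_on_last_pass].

lanes per group: 128·4/64 = 8
37 elements at 8/iter → 5 passes, remainder 5 on the last

[iterations, last_vl] = [5, 5]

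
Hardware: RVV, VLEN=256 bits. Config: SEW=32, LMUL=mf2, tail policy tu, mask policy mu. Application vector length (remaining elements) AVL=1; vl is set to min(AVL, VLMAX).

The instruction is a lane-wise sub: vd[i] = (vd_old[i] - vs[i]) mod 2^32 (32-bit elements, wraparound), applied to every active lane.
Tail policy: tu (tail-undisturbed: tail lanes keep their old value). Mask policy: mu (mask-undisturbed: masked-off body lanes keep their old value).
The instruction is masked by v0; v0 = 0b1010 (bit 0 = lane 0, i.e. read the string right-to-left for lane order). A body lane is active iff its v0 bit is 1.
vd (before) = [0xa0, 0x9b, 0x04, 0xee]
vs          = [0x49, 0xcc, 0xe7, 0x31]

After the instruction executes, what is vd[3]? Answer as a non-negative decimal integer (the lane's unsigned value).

VLMAX = (256 × 1/2) / 32 = 4 lanes
vl ← min(1, 4) = 1
[0] mask-off/keep = 0xa0
[1] tail/keep = 0x9b
[2] tail/keep = 0x04
[3] tail/keep = 0xee

vd[3] = 238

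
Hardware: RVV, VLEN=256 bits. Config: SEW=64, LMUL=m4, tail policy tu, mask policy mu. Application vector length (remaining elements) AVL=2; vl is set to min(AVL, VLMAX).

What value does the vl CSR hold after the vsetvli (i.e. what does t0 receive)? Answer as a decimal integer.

vl = 2

VLMAX = VLEN×LMUL/SEW = 256×4/64 = 16
vl ← min(2, 16) = 2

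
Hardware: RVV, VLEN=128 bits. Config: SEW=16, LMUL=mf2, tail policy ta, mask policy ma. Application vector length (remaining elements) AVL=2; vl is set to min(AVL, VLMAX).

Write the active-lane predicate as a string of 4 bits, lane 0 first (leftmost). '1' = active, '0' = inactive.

predicate = 1100

lanes per group: 128·1/2/16 = 4
AVL=2 ≤ VLMAX=4, so vl = 2
bits (lane 0 leftmost): 1100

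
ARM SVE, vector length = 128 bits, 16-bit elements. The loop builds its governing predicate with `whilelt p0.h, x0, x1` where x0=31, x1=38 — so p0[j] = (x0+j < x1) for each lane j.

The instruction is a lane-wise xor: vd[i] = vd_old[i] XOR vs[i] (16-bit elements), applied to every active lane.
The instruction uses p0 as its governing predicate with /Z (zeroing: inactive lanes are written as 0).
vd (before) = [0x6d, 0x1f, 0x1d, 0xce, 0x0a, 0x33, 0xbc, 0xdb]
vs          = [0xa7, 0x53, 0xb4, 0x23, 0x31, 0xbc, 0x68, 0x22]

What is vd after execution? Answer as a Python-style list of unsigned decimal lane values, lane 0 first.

vd = [202, 76, 169, 237, 59, 143, 212, 0]

lane count: 128 div 16 = 8
whilelt: lane j active iff 31+j < 38 → j < 7 → 7 active
[0] xor(0x6d,0xa7) = 0xca
[1] xor(0x1f,0x53) = 0x4c
[2] xor(0x1d,0xb4) = 0xa9
[3] xor(0xce,0x23) = 0xed
[4] xor(0x0a,0x31) = 0x3b
[5] xor(0x33,0xbc) = 0x8f
[6] xor(0xbc,0x68) = 0xd4
[7] tail/zero = 0x00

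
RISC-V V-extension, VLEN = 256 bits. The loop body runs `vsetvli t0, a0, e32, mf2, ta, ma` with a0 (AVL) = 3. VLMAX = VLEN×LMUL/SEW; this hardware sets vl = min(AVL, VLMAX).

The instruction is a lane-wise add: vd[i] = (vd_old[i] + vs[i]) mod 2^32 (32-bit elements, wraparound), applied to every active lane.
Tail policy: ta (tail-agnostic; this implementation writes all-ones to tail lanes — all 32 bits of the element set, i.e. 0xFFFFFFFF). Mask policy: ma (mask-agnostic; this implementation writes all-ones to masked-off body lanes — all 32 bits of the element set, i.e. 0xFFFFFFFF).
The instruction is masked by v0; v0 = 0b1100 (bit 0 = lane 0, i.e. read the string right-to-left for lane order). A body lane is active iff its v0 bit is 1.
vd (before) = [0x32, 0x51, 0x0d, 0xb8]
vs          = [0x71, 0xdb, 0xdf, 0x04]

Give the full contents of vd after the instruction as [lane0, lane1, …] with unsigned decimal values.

vd = [4294967295, 4294967295, 236, 4294967295]

VLMAX = VLEN×LMUL/SEW = 256×1/2/32 = 4
vl ← min(3, 4) = 3
[0] mask-off/ones = 0xffffffff
[1] mask-off/ones = 0xffffffff
[2] add(0x0d,0xdf) = 0xec
[3] tail/ones = 0xffffffff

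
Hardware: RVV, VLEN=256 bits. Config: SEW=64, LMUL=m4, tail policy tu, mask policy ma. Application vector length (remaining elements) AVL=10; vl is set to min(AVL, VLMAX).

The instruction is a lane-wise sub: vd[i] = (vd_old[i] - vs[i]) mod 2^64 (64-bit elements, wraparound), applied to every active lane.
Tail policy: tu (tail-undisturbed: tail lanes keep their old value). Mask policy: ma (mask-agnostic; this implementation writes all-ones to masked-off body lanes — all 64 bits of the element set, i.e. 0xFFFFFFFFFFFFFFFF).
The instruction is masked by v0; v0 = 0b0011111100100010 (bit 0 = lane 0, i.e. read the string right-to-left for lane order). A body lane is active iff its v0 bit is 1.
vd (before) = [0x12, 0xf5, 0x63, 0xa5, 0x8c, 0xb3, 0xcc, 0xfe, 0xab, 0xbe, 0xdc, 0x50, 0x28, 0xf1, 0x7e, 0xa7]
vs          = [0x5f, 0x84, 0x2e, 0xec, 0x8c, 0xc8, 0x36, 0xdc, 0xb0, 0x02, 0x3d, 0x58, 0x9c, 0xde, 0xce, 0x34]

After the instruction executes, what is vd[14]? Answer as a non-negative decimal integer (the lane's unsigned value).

vd[14] = 126

VLMAX = VLEN×LMUL/SEW = 256×4/64 = 16
vl = min(AVL, VLMAX) = min(10, 16) = 10
  i=0: mask-off/ones → 18446744073709551615
  i=1: sub(0xf5,0x84) → 113
  i=2: mask-off/ones → 18446744073709551615
  i=3: mask-off/ones → 18446744073709551615
  i=4: mask-off/ones → 18446744073709551615
  i=5: sub(0xb3,0xc8) → 18446744073709551595
  i=6: mask-off/ones → 18446744073709551615
  i=7: mask-off/ones → 18446744073709551615
  i=8: sub(0xab,0xb0) → 18446744073709551611
  i=9: sub(0xbe,0x02) → 188
  i=10: tail/keep → 220
  i=11: tail/keep → 80
  i=12: tail/keep → 40
  i=13: tail/keep → 241
  i=14: tail/keep → 126
  i=15: tail/keep → 167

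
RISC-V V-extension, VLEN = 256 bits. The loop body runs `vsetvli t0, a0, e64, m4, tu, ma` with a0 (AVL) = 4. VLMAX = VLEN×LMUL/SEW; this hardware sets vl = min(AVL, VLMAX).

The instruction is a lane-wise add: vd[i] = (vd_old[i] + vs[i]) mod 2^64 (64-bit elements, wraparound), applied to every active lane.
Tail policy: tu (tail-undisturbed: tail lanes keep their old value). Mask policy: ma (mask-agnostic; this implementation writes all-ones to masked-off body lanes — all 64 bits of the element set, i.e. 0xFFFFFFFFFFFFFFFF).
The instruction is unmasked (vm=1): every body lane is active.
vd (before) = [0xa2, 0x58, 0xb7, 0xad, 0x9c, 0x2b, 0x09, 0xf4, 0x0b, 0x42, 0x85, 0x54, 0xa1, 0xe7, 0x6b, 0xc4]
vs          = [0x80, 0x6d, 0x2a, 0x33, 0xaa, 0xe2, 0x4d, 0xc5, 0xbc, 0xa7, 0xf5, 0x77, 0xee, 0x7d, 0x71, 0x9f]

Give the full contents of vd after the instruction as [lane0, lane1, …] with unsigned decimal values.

lanes per group: 256·4/64 = 16
vl ← min(4, 16) = 4
  i=0: add(0xa2,0x80) → 290
  i=1: add(0x58,0x6d) → 197
  i=2: add(0xb7,0x2a) → 225
  i=3: add(0xad,0x33) → 224
  i=4: tail/keep → 156
  i=5: tail/keep → 43
  i=6: tail/keep → 9
  i=7: tail/keep → 244
  i=8: tail/keep → 11
  i=9: tail/keep → 66
  i=10: tail/keep → 133
  i=11: tail/keep → 84
  i=12: tail/keep → 161
  i=13: tail/keep → 231
  i=14: tail/keep → 107
  i=15: tail/keep → 196

vd = [290, 197, 225, 224, 156, 43, 9, 244, 11, 66, 133, 84, 161, 231, 107, 196]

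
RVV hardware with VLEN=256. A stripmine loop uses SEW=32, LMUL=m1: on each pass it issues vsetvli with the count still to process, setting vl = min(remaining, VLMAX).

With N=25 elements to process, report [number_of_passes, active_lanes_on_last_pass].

[iterations, last_vl] = [4, 1]

VLMAX = VLEN×LMUL/SEW = 256×1/32 = 8
25 elements at 8/iter → 4 passes, remainder 1 on the last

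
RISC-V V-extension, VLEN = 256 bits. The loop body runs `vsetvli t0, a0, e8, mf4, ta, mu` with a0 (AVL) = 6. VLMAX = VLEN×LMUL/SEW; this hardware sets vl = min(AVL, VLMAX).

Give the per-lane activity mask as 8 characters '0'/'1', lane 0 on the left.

predicate = 11111100

lanes per group: 256·1/4/8 = 8
vl ← min(6, 8) = 6
bits (lane 0 leftmost): 11111100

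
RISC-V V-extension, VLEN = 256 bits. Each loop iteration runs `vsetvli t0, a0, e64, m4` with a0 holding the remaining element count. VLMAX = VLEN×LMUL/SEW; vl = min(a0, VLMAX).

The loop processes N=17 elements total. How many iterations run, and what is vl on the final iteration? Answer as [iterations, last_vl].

VLMAX = VLEN×LMUL/SEW = 256×4/64 = 16
iterations = ceil(17/16) = 2; final-pass vl = 1

[iterations, last_vl] = [2, 1]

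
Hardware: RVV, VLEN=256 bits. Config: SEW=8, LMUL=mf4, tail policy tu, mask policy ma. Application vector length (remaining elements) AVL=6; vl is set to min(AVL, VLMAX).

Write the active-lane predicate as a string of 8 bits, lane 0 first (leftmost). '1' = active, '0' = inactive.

lanes per group: 256·1/4/8 = 8
vl ← min(6, 8) = 6
bits (lane 0 leftmost): 11111100

predicate = 11111100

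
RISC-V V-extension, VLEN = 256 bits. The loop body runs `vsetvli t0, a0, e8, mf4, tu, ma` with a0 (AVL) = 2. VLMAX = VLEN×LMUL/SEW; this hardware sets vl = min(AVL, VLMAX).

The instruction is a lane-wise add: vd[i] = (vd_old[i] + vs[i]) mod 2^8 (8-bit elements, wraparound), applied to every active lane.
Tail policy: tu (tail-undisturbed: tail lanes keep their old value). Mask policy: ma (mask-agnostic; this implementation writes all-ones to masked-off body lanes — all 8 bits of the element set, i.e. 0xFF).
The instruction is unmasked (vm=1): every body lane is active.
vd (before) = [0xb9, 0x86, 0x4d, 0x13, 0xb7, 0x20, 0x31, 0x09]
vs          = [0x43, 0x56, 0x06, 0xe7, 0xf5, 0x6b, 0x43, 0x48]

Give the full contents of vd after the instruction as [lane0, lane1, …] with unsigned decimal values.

vd = [252, 220, 77, 19, 183, 32, 49, 9]

lanes per group: 256·1/4/8 = 8
AVL=2 ≤ VLMAX=8, so vl = 2
[0] add(0xb9,0x43) = 0xfc
[1] add(0x86,0x56) = 0xdc
[2] tail/keep = 0x4d
[3] tail/keep = 0x13
[4] tail/keep = 0xb7
[5] tail/keep = 0x20
[6] tail/keep = 0x31
[7] tail/keep = 0x09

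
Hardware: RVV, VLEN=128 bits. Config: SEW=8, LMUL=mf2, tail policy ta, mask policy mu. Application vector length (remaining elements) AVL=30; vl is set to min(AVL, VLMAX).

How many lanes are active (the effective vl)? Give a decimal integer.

lanes per group: 128·1/2/8 = 8
AVL=30 > VLMAX=8, so vl = 8

vl = 8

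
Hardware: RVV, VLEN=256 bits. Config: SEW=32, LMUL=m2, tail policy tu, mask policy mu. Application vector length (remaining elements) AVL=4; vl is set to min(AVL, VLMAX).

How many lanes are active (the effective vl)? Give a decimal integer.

vl = 4

VLMAX = VLEN×LMUL/SEW = 256×2/32 = 16
vl = min(AVL, VLMAX) = min(4, 16) = 4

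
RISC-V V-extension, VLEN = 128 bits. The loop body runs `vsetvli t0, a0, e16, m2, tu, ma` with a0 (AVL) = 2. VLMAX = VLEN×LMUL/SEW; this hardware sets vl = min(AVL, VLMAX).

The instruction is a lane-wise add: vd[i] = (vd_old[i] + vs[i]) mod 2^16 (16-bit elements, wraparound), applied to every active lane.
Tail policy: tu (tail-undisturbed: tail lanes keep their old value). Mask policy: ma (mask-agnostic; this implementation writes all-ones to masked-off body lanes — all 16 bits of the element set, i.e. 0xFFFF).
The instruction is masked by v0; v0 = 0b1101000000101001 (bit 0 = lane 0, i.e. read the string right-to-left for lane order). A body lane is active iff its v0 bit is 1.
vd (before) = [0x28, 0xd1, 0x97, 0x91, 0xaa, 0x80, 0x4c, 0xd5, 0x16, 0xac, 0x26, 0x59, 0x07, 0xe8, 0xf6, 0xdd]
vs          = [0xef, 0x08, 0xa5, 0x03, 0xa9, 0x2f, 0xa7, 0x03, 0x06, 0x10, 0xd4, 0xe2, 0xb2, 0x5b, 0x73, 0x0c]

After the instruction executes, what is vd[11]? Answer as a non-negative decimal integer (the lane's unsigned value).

vd[11] = 89

lanes per group: 128·2/16 = 16
AVL=2 ≤ VLMAX=16, so vl = 2
vd[0] add(0x28,0xef) -> 0x117
vd[1] mask-off/ones -> 0xffff
vd[2] tail/keep -> 0x97
vd[3] tail/keep -> 0x91
vd[4] tail/keep -> 0xaa
vd[5] tail/keep -> 0x80
vd[6] tail/keep -> 0x4c
vd[7] tail/keep -> 0xd5
vd[8] tail/keep -> 0x16
vd[9] tail/keep -> 0xac
vd[10] tail/keep -> 0x26
vd[11] tail/keep -> 0x59
vd[12] tail/keep -> 0x07
vd[13] tail/keep -> 0xe8
vd[14] tail/keep -> 0xf6
vd[15] tail/keep -> 0xdd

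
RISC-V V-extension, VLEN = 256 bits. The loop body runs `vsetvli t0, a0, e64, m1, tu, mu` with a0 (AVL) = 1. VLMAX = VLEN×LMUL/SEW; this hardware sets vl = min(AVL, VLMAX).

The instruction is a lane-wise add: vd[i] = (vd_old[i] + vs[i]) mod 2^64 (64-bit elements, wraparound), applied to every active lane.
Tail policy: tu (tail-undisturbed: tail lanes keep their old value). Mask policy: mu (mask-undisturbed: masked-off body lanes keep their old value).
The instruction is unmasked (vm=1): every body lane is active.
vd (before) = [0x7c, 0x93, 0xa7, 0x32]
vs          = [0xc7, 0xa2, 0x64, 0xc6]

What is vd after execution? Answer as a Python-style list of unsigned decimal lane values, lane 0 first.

vd = [323, 147, 167, 50]

lanes per group: 256·1/64 = 4
vl = min(AVL, VLMAX) = min(1, 4) = 1
vd[0] add(0x7c,0xc7) -> 0x143
vd[1] tail/keep -> 0x93
vd[2] tail/keep -> 0xa7
vd[3] tail/keep -> 0x32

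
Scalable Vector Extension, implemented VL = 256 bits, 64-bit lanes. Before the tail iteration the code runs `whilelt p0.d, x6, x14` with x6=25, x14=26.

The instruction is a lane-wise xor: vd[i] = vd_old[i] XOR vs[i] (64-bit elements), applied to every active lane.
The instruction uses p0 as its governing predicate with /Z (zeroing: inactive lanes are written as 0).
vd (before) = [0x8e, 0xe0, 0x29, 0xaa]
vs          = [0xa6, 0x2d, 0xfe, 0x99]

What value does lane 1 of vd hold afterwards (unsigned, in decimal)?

register lanes = 256/64 = 4
p0[j] = (25+j < 26); true for j=0..0 → 1 lanes set
vd[0] xor(0x8e,0xa6) -> 0x28
vd[1] tail/zero -> 0x00
vd[2] tail/zero -> 0x00
vd[3] tail/zero -> 0x00

vd[1] = 0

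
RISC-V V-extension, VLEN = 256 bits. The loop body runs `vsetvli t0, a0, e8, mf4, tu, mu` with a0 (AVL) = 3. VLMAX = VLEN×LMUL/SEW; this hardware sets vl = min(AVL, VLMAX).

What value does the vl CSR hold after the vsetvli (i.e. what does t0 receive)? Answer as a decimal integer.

vl = 3

VLMAX = (256 × 1/4) / 8 = 8 lanes
vl = min(AVL, VLMAX) = min(3, 8) = 3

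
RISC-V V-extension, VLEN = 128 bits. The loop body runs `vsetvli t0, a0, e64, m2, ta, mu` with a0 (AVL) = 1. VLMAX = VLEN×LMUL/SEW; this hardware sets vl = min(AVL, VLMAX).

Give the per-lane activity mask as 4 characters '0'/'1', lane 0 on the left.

lanes per group: 128·2/64 = 4
vl = min(AVL, VLMAX) = min(1, 4) = 1
bits (lane 0 leftmost): 1000

predicate = 1000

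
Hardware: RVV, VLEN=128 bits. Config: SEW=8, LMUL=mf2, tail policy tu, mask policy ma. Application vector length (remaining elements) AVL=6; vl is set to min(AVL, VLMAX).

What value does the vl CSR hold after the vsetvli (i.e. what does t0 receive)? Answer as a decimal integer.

VLMAX = VLEN×LMUL/SEW = 128×1/2/8 = 8
vl ← min(6, 8) = 6

vl = 6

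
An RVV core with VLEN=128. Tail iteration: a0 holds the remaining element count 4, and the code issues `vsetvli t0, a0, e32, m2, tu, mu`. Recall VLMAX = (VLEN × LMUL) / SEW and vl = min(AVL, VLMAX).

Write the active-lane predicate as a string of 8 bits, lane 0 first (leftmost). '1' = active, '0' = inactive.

predicate = 11110000

VLMAX = VLEN×LMUL/SEW = 128×2/32 = 8
vl = min(AVL, VLMAX) = min(4, 8) = 4
bits (lane 0 leftmost): 11110000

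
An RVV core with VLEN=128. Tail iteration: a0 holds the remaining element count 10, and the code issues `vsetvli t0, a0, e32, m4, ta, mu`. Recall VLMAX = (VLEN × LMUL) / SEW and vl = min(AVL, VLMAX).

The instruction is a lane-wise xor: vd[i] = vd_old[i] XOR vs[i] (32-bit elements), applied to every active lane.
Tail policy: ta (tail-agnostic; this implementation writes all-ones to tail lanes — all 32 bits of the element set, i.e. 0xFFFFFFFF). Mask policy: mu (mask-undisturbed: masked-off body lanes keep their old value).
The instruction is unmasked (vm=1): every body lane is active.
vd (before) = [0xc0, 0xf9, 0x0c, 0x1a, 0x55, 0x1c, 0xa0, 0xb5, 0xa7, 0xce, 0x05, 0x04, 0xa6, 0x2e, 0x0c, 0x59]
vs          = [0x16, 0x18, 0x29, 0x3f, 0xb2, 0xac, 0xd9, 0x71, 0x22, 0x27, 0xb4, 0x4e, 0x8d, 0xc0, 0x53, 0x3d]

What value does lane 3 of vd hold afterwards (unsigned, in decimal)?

vd[3] = 37

VLMAX = (128 × 4) / 32 = 16 lanes
vl ← min(10, 16) = 10
  i=0: xor(0xc0,0x16) → 214
  i=1: xor(0xf9,0x18) → 225
  i=2: xor(0x0c,0x29) → 37
  i=3: xor(0x1a,0x3f) → 37
  i=4: xor(0x55,0xb2) → 231
  i=5: xor(0x1c,0xac) → 176
  i=6: xor(0xa0,0xd9) → 121
  i=7: xor(0xb5,0x71) → 196
  i=8: xor(0xa7,0x22) → 133
  i=9: xor(0xce,0x27) → 233
  i=10: tail/ones → 4294967295
  i=11: tail/ones → 4294967295
  i=12: tail/ones → 4294967295
  i=13: tail/ones → 4294967295
  i=14: tail/ones → 4294967295
  i=15: tail/ones → 4294967295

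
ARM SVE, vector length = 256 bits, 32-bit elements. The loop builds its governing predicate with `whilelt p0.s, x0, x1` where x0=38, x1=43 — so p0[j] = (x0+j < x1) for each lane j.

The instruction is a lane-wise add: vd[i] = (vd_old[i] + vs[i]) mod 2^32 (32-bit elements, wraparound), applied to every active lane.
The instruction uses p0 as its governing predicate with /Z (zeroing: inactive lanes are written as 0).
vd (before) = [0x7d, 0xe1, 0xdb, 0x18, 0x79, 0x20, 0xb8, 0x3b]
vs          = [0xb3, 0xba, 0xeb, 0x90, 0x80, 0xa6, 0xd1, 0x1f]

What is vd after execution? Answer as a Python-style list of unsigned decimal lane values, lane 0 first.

lane count: 256 div 32 = 8
whilelt: lane j active iff 38+j < 43 → j < 5 → 5 active
vd[0] add(0x7d,0xb3) -> 0x130
vd[1] add(0xe1,0xba) -> 0x19b
vd[2] add(0xdb,0xeb) -> 0x1c6
vd[3] add(0x18,0x90) -> 0xa8
vd[4] add(0x79,0x80) -> 0xf9
vd[5] tail/zero -> 0x00
vd[6] tail/zero -> 0x00
vd[7] tail/zero -> 0x00

vd = [304, 411, 454, 168, 249, 0, 0, 0]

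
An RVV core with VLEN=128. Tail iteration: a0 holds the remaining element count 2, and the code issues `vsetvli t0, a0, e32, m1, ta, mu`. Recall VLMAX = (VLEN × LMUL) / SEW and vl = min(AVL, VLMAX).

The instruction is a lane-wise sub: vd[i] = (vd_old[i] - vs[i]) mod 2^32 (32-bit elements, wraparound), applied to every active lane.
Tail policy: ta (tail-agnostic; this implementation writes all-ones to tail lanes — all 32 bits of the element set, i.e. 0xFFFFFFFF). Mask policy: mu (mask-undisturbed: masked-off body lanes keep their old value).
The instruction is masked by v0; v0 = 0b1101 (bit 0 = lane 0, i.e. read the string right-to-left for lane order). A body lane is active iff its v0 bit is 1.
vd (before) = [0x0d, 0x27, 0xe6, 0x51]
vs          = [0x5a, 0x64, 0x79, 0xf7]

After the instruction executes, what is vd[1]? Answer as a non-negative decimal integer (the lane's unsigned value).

vd[1] = 39

VLMAX = VLEN×LMUL/SEW = 128×1/32 = 4
vl = min(AVL, VLMAX) = min(2, 4) = 2
[0] sub(0x0d,0x5a) = 0xffffffb3
[1] mask-off/keep = 0x27
[2] tail/ones = 0xffffffff
[3] tail/ones = 0xffffffff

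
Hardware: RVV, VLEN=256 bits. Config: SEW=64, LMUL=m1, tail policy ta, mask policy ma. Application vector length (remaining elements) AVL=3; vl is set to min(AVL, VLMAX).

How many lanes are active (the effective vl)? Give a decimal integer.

vl = 3

lanes per group: 256·1/64 = 4
vl ← min(3, 4) = 3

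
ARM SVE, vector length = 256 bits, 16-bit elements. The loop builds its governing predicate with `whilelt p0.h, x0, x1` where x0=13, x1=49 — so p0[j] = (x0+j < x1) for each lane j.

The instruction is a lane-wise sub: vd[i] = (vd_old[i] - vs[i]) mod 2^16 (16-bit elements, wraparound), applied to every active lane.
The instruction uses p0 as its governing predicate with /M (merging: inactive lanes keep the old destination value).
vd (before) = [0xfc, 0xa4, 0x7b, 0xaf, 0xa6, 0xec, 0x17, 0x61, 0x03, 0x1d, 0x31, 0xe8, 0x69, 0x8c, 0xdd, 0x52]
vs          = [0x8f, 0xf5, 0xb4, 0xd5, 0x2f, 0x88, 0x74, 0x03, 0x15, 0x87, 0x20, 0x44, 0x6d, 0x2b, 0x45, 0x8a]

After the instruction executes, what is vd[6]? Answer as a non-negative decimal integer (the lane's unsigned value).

lane count: 256 div 16 = 16
whilelt: lane j active iff 13+j < 49 → j < 36 → 16 active
[0] sub(0xfc,0x8f) = 0x6d
[1] sub(0xa4,0xf5) = 0xffaf
[2] sub(0x7b,0xb4) = 0xffc7
[3] sub(0xaf,0xd5) = 0xffda
[4] sub(0xa6,0x2f) = 0x77
[5] sub(0xec,0x88) = 0x64
[6] sub(0x17,0x74) = 0xffa3
[7] sub(0x61,0x03) = 0x5e
[8] sub(0x03,0x15) = 0xffee
[9] sub(0x1d,0x87) = 0xff96
[10] sub(0x31,0x20) = 0x11
[11] sub(0xe8,0x44) = 0xa4
[12] sub(0x69,0x6d) = 0xfffc
[13] sub(0x8c,0x2b) = 0x61
[14] sub(0xdd,0x45) = 0x98
[15] sub(0x52,0x8a) = 0xffc8

vd[6] = 65443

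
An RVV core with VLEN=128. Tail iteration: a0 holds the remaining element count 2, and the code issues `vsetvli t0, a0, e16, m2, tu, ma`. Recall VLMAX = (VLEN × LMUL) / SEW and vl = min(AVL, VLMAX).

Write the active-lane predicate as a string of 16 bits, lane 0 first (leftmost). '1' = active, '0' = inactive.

lanes per group: 128·2/16 = 16
vl ← min(2, 16) = 2
bits (lane 0 leftmost): 1100000000000000

predicate = 1100000000000000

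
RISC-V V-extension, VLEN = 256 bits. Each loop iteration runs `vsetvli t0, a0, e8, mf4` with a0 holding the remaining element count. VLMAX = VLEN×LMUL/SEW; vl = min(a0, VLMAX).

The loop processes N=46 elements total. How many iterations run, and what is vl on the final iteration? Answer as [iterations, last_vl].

lanes per group: 256·1/4/8 = 8
46 elements at 8/iter → 6 passes, remainder 6 on the last

[iterations, last_vl] = [6, 6]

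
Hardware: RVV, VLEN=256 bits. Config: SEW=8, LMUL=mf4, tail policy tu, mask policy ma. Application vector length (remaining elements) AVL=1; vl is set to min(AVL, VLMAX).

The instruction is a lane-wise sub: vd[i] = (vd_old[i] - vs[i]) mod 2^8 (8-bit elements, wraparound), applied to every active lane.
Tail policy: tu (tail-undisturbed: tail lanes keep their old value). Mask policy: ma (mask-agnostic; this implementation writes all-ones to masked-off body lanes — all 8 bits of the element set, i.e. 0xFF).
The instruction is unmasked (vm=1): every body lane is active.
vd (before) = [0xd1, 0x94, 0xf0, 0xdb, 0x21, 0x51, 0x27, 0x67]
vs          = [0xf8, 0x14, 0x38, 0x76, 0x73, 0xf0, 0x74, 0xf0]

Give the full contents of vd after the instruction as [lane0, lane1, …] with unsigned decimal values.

vd = [217, 148, 240, 219, 33, 81, 39, 103]

VLMAX = (256 × 1/4) / 8 = 8 lanes
vl ← min(1, 8) = 1
  i=0: sub(0xd1,0xf8) → 217
  i=1: tail/keep → 148
  i=2: tail/keep → 240
  i=3: tail/keep → 219
  i=4: tail/keep → 33
  i=5: tail/keep → 81
  i=6: tail/keep → 39
  i=7: tail/keep → 103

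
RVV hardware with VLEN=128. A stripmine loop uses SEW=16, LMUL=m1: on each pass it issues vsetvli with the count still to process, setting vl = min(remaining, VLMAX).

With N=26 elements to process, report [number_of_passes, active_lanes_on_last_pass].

VLMAX = (128 × 1) / 16 = 8 lanes
iterations = ceil(26/8) = 4; final-pass vl = 2

[iterations, last_vl] = [4, 2]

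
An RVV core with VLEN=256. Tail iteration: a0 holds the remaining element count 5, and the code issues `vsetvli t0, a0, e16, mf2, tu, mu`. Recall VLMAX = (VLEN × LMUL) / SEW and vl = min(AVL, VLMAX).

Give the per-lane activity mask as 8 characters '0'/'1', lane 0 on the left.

predicate = 11111000

VLMAX = (256 × 1/2) / 16 = 8 lanes
vl = min(AVL, VLMAX) = min(5, 8) = 5
bits (lane 0 leftmost): 11111000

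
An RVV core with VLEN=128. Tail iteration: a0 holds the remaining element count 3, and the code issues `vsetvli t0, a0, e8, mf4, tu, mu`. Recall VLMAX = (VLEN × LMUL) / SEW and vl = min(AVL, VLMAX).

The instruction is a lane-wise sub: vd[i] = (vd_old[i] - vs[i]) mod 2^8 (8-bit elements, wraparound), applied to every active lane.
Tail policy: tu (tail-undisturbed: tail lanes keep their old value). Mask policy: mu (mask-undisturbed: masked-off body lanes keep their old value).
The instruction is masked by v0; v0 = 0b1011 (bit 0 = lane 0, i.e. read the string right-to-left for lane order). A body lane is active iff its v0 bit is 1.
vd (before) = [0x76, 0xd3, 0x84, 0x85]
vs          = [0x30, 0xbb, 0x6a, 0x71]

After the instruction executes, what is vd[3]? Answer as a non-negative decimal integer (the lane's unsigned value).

lanes per group: 128·1/4/8 = 4
vl ← min(3, 4) = 3
[0] sub(0x76,0x30) = 0x46
[1] sub(0xd3,0xbb) = 0x18
[2] mask-off/keep = 0x84
[3] tail/keep = 0x85

vd[3] = 133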